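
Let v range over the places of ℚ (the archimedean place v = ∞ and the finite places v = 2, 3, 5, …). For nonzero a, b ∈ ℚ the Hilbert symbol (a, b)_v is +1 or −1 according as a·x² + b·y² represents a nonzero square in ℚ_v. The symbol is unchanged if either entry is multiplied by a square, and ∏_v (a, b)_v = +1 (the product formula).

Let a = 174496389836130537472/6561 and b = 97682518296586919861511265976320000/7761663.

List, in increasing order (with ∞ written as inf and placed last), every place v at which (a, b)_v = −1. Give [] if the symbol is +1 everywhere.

[7, 11, 23, 53]

Mod squares: a ≡ 2173, b ≡ 2817661. Check v ∈ {∞, 2, 3, 5, 7, 11, 13, 23, 37, 41, 43, 53}.
v=7: a=7^0·(≡5), b=7^-1·(≡1) mod 7; (5|7)=-1, (1|7)=+1; (−1)^{0·-1·3}·(-1)^-1·(+1)^0 = -1.
v=3: a=3^-8·(≡1), b=3^-8·(≡1) mod 3; (1|3)=+1, (1|3)=+1; (−1)^{-8·-8·1}·(+1)^-8·(+1)^-8 = +1.
v=43: a=43^2·(≡21), b=43^3·(≡24) mod 43; (21|43)=+1, (24|43)=+1; (−1)^{2·3·21}·(+1)^3·(+1)^2 = +1.
v=41: a=41^1·(≡34), b=41^2·(≡9) mod 41; (34|41)=-1, (9|41)=+1; (−1)^{1·2·20}·(-1)^2·(+1)^1 = +1.
v=∞: 2173 > 0 and 2817661 > 0  ⇒  (a,b)_∞ = +1.
v=5: a=5^0·(≡2), b=5^4·(≡4) mod 5; (2|5)=-1, (4|5)=+1; (−1)^{0·4·2}·(-1)^4·(+1)^0 = +1.
v=13: a=13^0·(≡7), b=13^-2·(≡2) mod 13; (7|13)=-1, (2|13)=-1; (−1)^{0·-2·6}·(-1)^-2·(-1)^0 = +1.
v=11: a=11^4·(≡2), b=11^5·(≡5) mod 11; (2|11)=-1, (5|11)=+1; (−1)^{4·5·5}·(-1)^5·(+1)^4 = -1.
v=23: a=23^2·(≡19), b=23^3·(≡13) mod 23; (19|23)=-1, (13|23)=+1; (−1)^{2·3·11}·(-1)^3·(+1)^2 = -1.
v=2: v_2(a)=12, v_2(b)=22; units ≡ 5, 5 (mod 8); ε·ε+αω+βω = 0·0+12·1+22·1 ≡ 0  ⇒  (a,b)_2 = +1.
v=37: a=37^2·(≡30), b=37^3·(≡7) mod 37; (30|37)=+1, (7|37)=+1; (−1)^{2·3·18}·(+1)^3·(+1)^2 = +1.
v=53: a=53^1·(≡33), b=53^2·(≡39) mod 53; (33|53)=-1, (39|53)=-1; (−1)^{1·2·26}·(-1)^2·(-1)^1 = -1.
|Ram(2173, 2817661)| = 4, even; anisotropic at {7, 11, 23, 53}.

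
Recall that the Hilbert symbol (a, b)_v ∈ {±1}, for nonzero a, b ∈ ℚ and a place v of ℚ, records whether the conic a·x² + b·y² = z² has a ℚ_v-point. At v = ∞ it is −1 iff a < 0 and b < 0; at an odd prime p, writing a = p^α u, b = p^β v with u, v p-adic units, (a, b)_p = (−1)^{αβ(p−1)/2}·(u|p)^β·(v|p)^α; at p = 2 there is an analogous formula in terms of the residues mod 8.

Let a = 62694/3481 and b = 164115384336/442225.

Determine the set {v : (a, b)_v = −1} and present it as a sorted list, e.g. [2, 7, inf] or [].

[31, 47]

Mod squares: a ≡ 86, b ≡ 1563361. Check v ∈ {∞, 2, 3, 5, 7, 19, 29, 31, 37, 43, 47, 59}.
v=37: a=37^0·(≡30), b=37^1·(≡30) mod 37; (30|37)=+1, (30|37)=+1; (−1)^{0·1·18}·(+1)^1·(+1)^0 = +1.
v=7: a=7^0·(≡1), b=7^-2·(≡4) mod 7; (1|7)=+1, (4|7)=+1; (−1)^{0·-2·3}·(+1)^-2·(+1)^0 = +1.
v=3: a=3^6·(≡2), b=3^8·(≡1) mod 3; (2|3)=-1, (1|3)=+1; (−1)^{6·8·1}·(-1)^8·(+1)^6 = +1.
v=31: a=31^0·(≡22), b=31^1·(≡25) mod 31; (22|31)=-1, (25|31)=+1; (−1)^{0·1·15}·(-1)^1·(+1)^0 = -1.
v=59: a=59^-2·(≡36), b=59^0·(≡58) mod 59; (36|59)=+1, (58|59)=-1; (−1)^{-2·0·29}·(+1)^0·(-1)^-2 = +1.
v=∞: 86 > 0 and 1563361 > 0  ⇒  (a,b)_∞ = +1.
v=43: a=43^1·(≡2), b=43^0·(≡10) mod 43; (2|43)=-1, (10|43)=+1; (−1)^{1·0·21}·(-1)^0·(+1)^1 = +1.
v=19: a=19^0·(≡8), b=19^-2·(≡13) mod 19; (8|19)=-1, (13|19)=-1; (−1)^{0·-2·9}·(-1)^-2·(-1)^0 = +1.
v=5: a=5^0·(≡4), b=5^-2·(≡4) mod 5; (4|5)=+1, (4|5)=+1; (−1)^{0·-2·2}·(+1)^-2·(+1)^0 = +1.
v=29: a=29^0·(≡25), b=29^1·(≡2) mod 29; (25|29)=+1, (2|29)=-1; (−1)^{0·1·14}·(+1)^1·(-1)^0 = +1.
v=47: a=47^0·(≡30), b=47^1·(≡2) mod 47; (30|47)=-1, (2|47)=+1; (−1)^{0·1·23}·(-1)^1·(+1)^0 = -1.
v=2: v_2(a)=1, v_2(b)=4; units ≡ 3, 1 (mod 8); ε·ε+αω+βω = 1·0+1·0+4·1 ≡ 0  ⇒  (a,b)_2 = +1.
(86, 1563361 / ℚ) ramifies at {31, 47}: a division algebra.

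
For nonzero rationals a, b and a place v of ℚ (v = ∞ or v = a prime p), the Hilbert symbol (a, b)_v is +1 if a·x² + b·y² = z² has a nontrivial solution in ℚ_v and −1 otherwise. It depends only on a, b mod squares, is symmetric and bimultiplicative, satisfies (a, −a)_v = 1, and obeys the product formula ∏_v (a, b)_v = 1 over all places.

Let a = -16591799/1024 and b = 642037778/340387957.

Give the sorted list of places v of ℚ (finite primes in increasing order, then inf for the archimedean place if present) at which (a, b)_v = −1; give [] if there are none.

[7, 29]

(a, b) ≡ (-7511, 26) mod (ℚ^×)²; places V = {2, 7, 13, 17, 19, 23, 29, 37, 41, 43, 47, ∞}.
(a,b)_41: α=0, u≡1; β=2, v≡19 (mod 41); (1|41)=+1, (19|41)=-1; sign (−1)^0·+1^2·-1^0 = +1.
(a,b)_23: α=0, u≡20; β=2, v≡2 (mod 23); (20|23)=-1, (2|23)=+1; sign (−1)^0·-1^2·+1^0 = +1.
(a,b)_47: α=2, u≡32; β=0, v≡41 (mod 47); (32|47)=+1, (41|47)=-1; sign (−1)^0·+1^0·-1^2 = +1.
(a,b)_43: α=0, u≡15; β=-2, v≡22 (mod 43); (15|43)=+1, (22|43)=-1; sign (−1)^0·+1^-2·-1^0 = +1.
(a,b)_37: α=1, u≡2; β=0, v≡28 (mod 37); (2|37)=-1, (28|37)=+1; sign (−1)^0·-1^0·+1^1 = +1.
(a,b)_7: α=1, u≡3; β=-2, v≡5 (mod 7); (3|7)=-1, (5|7)=-1; sign (−1)^0·-1^-2·-1^1 = -1.
(a,b)_13: α=0, u≡1; β=-1, v≡8 (mod 13); (1|13)=+1, (8|13)=-1; sign (−1)^0·+1^-1·-1^0 = +1.
(a,b)_29: α=1, u≡14; β=0, v≡26 (mod 29); (14|29)=-1, (26|29)=-1; sign (−1)^0·-1^0·-1^1 = -1.
(a,b)_∞: sgn(-7511)=−, sgn(26)=+, so +1.
(a,b)_19: α=0, u≡15; β=2, v≡5 (mod 19); (15|19)=-1, (5|19)=+1; sign (−1)^0·-1^2·+1^0 = +1.
(a,b)_2: α=-10, β=1; u≡1, v≡5 (mod 8); ε(u)ε(v)=0·0, αω(v)=-10·1, βω(u)=1·0; sum ≡ 0  ⇒  +1.
(a,b)_17: α=0, u≡12; β=-2, v≡1 (mod 17); (12|17)=-1, (1|17)=+1; sign (−1)^0·-1^-2·+1^0 = +1.
|Ram(-7511, 26)| = 2, even; anisotropic at {7, 29}.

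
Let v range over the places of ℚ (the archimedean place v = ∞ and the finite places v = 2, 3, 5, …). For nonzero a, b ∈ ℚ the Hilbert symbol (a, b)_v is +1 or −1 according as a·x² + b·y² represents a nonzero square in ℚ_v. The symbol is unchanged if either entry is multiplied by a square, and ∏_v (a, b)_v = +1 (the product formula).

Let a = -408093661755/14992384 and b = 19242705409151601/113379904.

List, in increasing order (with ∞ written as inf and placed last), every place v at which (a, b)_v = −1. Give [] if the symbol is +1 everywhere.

[3, 13]

(a, b) ≡ (-195, 15249) mod (ℚ^×)²; places V = {2, 3, 5, 11, 13, 17, 23, ∞}.
(a,b)_∞: sgn(-195)=−, sgn(15249)=+, so +1.
(a,b)_13: α=3, u≡5; β=5, v≡9 (mod 13); (5|13)=-1, (9|13)=+1; sign (−1)^0·-1^5·+1^3 = -1.
(a,b)_5: α=1, u≡1; β=0, v≡4 (mod 5); (1|5)=+1, (4|5)=+1; sign (−1)^0·+1^0·+1^1 = +1.
(a,b)_11: α=-4, u≡1; β=-6, v≡4 (mod 11); (1|11)=+1, (4|11)=+1; sign (−1)^0·+1^-6·+1^-4 = +1.
(a,b)_3: α=5, u≡1; β=1, v≡1 (mod 3); (1|3)=+1, (1|3)=+1; sign (−1)^1·+1^1·+1^5 = -1.
(a,b)_23: α=2, u≡4; β=3, v≡22 (mod 23); (4|23)=+1, (22|23)=-1; sign (−1)^0·+1^3·-1^2 = +1.
(a,b)_2: α=-10, β=-6; u≡5, v≡1 (mod 8); ε(u)ε(v)=0·0, αω(v)=-10·0, βω(u)=-6·1; sum ≡ 0  ⇒  +1.
(a,b)_17: α=2, u≡13; β=5, v≡13 (mod 17); (13|17)=+1, (13|17)=+1; sign (−1)^0·+1^5·+1^2 = +1.
Ram(-195, 15249) = {3, 13}; no ℚ_3-point on the conic.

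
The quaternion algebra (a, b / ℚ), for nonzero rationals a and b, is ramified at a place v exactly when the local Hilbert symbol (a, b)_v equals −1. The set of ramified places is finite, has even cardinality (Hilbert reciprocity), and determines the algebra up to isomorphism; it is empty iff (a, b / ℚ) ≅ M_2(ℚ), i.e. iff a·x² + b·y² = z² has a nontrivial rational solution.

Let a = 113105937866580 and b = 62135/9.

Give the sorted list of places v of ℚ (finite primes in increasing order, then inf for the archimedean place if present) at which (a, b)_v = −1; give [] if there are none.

[5, 29]

Mod squares: a ≡ 5879605, b ≡ 215. Check v ∈ {∞, 2, 3, 5, 17, 23, 29, 41, 43}.
v=41: a=41^1·(≡28), b=41^0·(≡25) mod 41; (28|41)=-1, (25|41)=+1; (−1)^{1·0·20}·(-1)^0·(+1)^1 = +1.
v=23: a=23^1·(≡16), b=23^0·(≡9) mod 23; (16|23)=+1, (9|23)=+1; (−1)^{1·0·11}·(+1)^0·(+1)^1 = +1.
v=2: v_2(a)=2, v_2(b)=0; units ≡ 5, 7 (mod 8); ε·ε+αω+βω = 0·1+2·0+0·1 ≡ 0  ⇒  (a,b)_2 = +1.
v=3: a=3^2·(≡1), b=3^-2·(≡2) mod 3; (1|3)=+1, (2|3)=-1; (−1)^{2·-2·1}·(+1)^-2·(-1)^2 = +1.
v=5: a=5^1·(≡1), b=5^1·(≡3) mod 5; (1|5)=+1, (3|5)=-1; (−1)^{1·1·2}·(+1)^1·(-1)^1 = -1.
v=29: a=29^1·(≡4), b=29^0·(≡18) mod 29; (4|29)=+1, (18|29)=-1; (−1)^{1·0·14}·(+1)^0·(-1)^1 = -1.
v=17: a=17^2·(≡1), b=17^2·(≡5) mod 17; (1|17)=+1, (5|17)=-1; (−1)^{2·2·8}·(+1)^2·(-1)^2 = +1.
v=43: a=43^3·(≡10), b=43^1·(≡22) mod 43; (10|43)=+1, (22|43)=-1; (−1)^{3·1·21}·(+1)^1·(-1)^3 = +1.
v=∞: 5879605 > 0 and 215 > 0  ⇒  (a,b)_∞ = +1.
Ram(5879605, 215) = {5, 29}; no ℚ_5-point on the conic.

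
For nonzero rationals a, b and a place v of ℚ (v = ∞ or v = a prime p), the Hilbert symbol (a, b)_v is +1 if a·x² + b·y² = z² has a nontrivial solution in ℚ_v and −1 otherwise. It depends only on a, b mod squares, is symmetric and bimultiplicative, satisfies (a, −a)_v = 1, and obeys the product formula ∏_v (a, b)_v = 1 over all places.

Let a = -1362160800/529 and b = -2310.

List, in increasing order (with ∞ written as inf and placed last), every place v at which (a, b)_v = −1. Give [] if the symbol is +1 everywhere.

Mod squares: a ≡ -858, b ≡ -2310. Check v ∈ {∞, 2, 3, 5, 7, 11, 13, 23}.
v=13: a=13^1·(≡10), b=13^0·(≡4) mod 13; (10|13)=+1, (4|13)=+1; (−1)^{1·0·6}·(+1)^0·(+1)^1 = +1.
v=7: a=7^2·(≡3), b=7^1·(≡6) mod 7; (3|7)=-1, (6|7)=-1; (−1)^{2·1·3}·(-1)^1·(-1)^2 = -1.
v=11: a=11^1·(≡8), b=11^1·(≡10) mod 11; (8|11)=-1, (10|11)=-1; (−1)^{1·1·5}·(-1)^1·(-1)^1 = -1.
v=∞: -858 < 0 and -2310 < 0  ⇒  (a,b)_∞ = -1.
v=3: a=3^5·(≡2), b=3^1·(≡1) mod 3; (2|3)=-1, (1|3)=+1; (−1)^{5·1·1}·(-1)^1·(+1)^5 = +1.
v=23: a=23^-2·(≡9), b=23^0·(≡13) mod 23; (9|23)=+1, (13|23)=+1; (−1)^{-2·0·11}·(+1)^0·(+1)^-2 = +1.
v=2: v_2(a)=5, v_2(b)=1; units ≡ 3, 5 (mod 8); ε·ε+αω+βω = 1·0+5·1+1·1 ≡ 0  ⇒  (a,b)_2 = +1.
v=5: a=5^2·(≡2), b=5^1·(≡3) mod 5; (2|5)=-1, (3|5)=-1; (−1)^{2·1·2}·(-1)^1·(-1)^2 = -1.
|Ram(-858, -2310)| = 4, even; anisotropic at {5, 7, 11, ∞}.

[5, 7, 11, inf]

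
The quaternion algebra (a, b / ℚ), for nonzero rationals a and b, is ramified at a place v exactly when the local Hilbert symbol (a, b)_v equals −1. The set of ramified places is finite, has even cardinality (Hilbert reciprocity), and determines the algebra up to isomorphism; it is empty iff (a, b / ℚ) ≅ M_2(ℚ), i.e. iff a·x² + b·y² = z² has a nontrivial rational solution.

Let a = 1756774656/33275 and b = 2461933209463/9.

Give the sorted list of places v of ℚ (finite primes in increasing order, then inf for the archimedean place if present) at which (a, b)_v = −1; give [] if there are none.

[2, 7, 11, 13]

(a, b) ≡ (19019, 7) mod (ℚ^×)²; places V = {2, 3, 5, 7, 11, 13, 19, ∞}.
(a,b)_13: α=1, u≡7; β=2, v≡6 (mod 13); (7|13)=-1, (6|13)=-1; sign (−1)^0·-1^2·-1^1 = -1.
(a,b)_5: α=-2, u≡1; β=0, v≡2 (mod 5); (1|5)=+1, (2|5)=-1; sign (−1)^0·+1^0·-1^-2 = +1.
(a,b)_3: α=4, u≡2; β=-2, v≡1 (mod 3); (2|3)=-1, (1|3)=+1; sign (−1)^0·-1^-2·+1^4 = +1.
(a,b)_19: α=1, u≡12; β=2, v≡4 (mod 19); (12|19)=-1, (4|19)=+1; sign (−1)^0·-1^2·+1^1 = +1.
(a,b)_2: α=8, β=0; u≡3, v≡7 (mod 8); ε(u)ε(v)=1·1, αω(v)=8·0, βω(u)=0·1; sum ≡ 1  ⇒  -1.
(a,b)_11: α=-3, u≡7; β=0, v≡10 (mod 11); (7|11)=-1, (10|11)=-1; sign (−1)^0·-1^0·-1^-3 = -1.
(a,b)_∞: sgn(19019)=+, sgn(7)=+, so +1.
(a,b)_7: α=3, u≡1; β=9, v≡2 (mod 7); (1|7)=+1, (2|7)=+1; sign (−1)^1·+1^9·+1^3 = -1.
(19019, 7 / ℚ) ramifies at {2, 7, 11, 13}: a division algebra.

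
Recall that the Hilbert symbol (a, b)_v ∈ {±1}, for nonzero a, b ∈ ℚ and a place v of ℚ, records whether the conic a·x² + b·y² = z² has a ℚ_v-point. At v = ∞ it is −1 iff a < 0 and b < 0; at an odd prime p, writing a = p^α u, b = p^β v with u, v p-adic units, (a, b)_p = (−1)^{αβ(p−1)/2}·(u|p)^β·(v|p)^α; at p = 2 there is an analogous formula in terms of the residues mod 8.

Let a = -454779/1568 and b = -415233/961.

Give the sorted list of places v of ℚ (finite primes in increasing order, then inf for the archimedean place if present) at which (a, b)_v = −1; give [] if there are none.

[3, inf]

(a, b) ≡ (-598, -273) mod (ℚ^×)²; places V = {2, 3, 7, 13, 23, 31, ∞}.
(a,b)_∞: sgn(-598)=−, sgn(-273)=−, so -1.
(a,b)_13: α=3, u≡5; β=3, v≡7 (mod 13); (5|13)=-1, (7|13)=-1; sign (−1)^0·-1^3·-1^3 = +1.
(a,b)_23: α=1, u≡19; β=0, v≡12 (mod 23); (19|23)=-1, (12|23)=+1; sign (−1)^0·-1^0·+1^1 = +1.
(a,b)_7: α=-2, u≡1; β=1, v≡3 (mod 7); (1|7)=+1, (3|7)=-1; sign (−1)^0·+1^1·-1^-2 = +1.
(a,b)_3: α=2, u≡2; β=3, v≡2 (mod 3); (2|3)=-1, (2|3)=-1; sign (−1)^0·-1^3·-1^2 = -1.
(a,b)_31: α=0, u≡15; β=-2, v≡12 (mod 31); (15|31)=-1, (12|31)=-1; sign (−1)^0·-1^-2·-1^0 = +1.
(a,b)_2: α=-5, β=0; u≡5, v≡7 (mod 8); ε(u)ε(v)=0·1, αω(v)=-5·0, βω(u)=0·1; sum ≡ 0  ⇒  +1.
|Ram(-598, -273)| = 2, even; anisotropic at {3, ∞}.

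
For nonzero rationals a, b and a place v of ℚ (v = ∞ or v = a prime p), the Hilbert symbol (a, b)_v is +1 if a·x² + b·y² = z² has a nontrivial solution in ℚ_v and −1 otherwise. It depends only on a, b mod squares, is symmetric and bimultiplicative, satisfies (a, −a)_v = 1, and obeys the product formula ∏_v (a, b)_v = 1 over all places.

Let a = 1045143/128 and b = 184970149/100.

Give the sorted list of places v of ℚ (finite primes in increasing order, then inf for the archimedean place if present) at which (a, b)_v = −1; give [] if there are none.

(a, b) ≡ (25806, 3774901) mod (ℚ^×)²; places V = {2, 3, 5, 7, 11, 13, 17, 19, 23, 29, 31, ∞}.
(a,b)_5: α=0, u≡1; β=-2, v≡1 (mod 5); (1|5)=+1, (1|5)=+1; sign (−1)^0·+1^-2·+1^0 = +1.
(a,b)_23: α=1, u≡3; β=0, v≡4 (mod 23); (3|23)=+1, (4|23)=+1; sign (−1)^0·+1^0·+1^1 = +1.
(a,b)_∞: sgn(25806)=+, sgn(3774901)=+, so +1.
(a,b)_11: α=1, u≡4; β=0, v≡1 (mod 11); (4|11)=+1, (1|11)=+1; sign (−1)^0·+1^0·+1^1 = +1.
(a,b)_29: α=0, u≡1; β=1, v≡15 (mod 29); (1|29)=+1, (15|29)=-1; sign (−1)^0·+1^1·-1^0 = +1.
(a,b)_13: α=0, u≡9; β=1, v≡10 (mod 13); (9|13)=+1, (10|13)=+1; sign (−1)^0·+1^1·+1^0 = +1.
(a,b)_3: α=5, u≡1; β=0, v≡1 (mod 3); (1|3)=+1, (1|3)=+1; sign (−1)^0·+1^0·+1^5 = +1.
(a,b)_31: α=0, u≡10; β=1, v≡21 (mod 31); (10|31)=+1, (21|31)=-1; sign (−1)^0·+1^1·-1^0 = +1.
(a,b)_2: α=-7, β=-2; u≡7, v≡5 (mod 8); ε(u)ε(v)=1·0, αω(v)=-7·1, βω(u)=-2·0; sum ≡ 1  ⇒  -1.
(a,b)_7: α=0, u≡4; β=2, v≡2 (mod 7); (4|7)=+1, (2|7)=+1; sign (−1)^0·+1^2·+1^0 = +1.
(a,b)_19: α=0, u≡17; β=1, v≡14 (mod 19); (17|19)=+1, (14|19)=-1; sign (−1)^0·+1^1·-1^0 = +1.
(a,b)_17: α=1, u≡14; β=1, v≡16 (mod 17); (14|17)=-1, (16|17)=+1; sign (−1)^0·-1^1·+1^1 = -1.
(25806, 3774901 / ℚ) ramifies at {2, 17}: a division algebra.

[2, 17]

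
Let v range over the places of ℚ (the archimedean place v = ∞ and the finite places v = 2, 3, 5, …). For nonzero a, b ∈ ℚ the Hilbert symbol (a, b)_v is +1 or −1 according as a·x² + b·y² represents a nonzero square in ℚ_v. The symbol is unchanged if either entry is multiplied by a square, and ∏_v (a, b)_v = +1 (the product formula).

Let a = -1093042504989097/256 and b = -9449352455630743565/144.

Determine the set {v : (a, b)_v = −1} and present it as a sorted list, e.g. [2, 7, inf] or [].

[2, 5, 13, 19, 29, inf]

Mod squares: a ≡ -12673, b ≡ -303485. Check v ∈ {∞, 2, 3, 5, 7, 13, 19, 23, 29, 41}.
v=19: a=19^3·(≡1), b=19^4·(≡13) mod 19; (1|19)=+1, (13|19)=-1; (−1)^{3·4·9}·(+1)^4·(-1)^3 = -1.
v=41: a=41^2·(≡8), b=41^2·(≡24) mod 41; (8|41)=+1, (24|41)=-1; (−1)^{2·2·20}·(+1)^2·(-1)^2 = +1.
v=29: a=29^3·(≡26), b=29^3·(≡13) mod 29; (26|29)=-1, (13|29)=+1; (−1)^{3·3·14}·(-1)^3·(+1)^3 = -1.
v=2: v_2(a)=-8, v_2(b)=-4; units ≡ 7, 3 (mod 8); ε·ε+αω+βω = 1·1+-8·1+-4·0 ≡ 1  ⇒  (a,b)_2 = -1.
v=13: a=13^2·(≡2), b=13^3·(≡10) mod 13; (2|13)=-1, (10|13)=+1; (−1)^{2·3·6}·(-1)^3·(+1)^2 = -1.
v=5: a=5^0·(≡3), b=5^1·(≡3) mod 5; (3|5)=-1, (3|5)=-1; (−1)^{0·1·2}·(-1)^1·(-1)^0 = -1.
v=7: a=7^0·(≡4), b=7^1·(≡5) mod 7; (4|7)=+1, (5|7)=-1; (−1)^{0·1·3}·(+1)^1·(-1)^0 = +1.
v=3: a=3^0·(≡2), b=3^-2·(≡1) mod 3; (2|3)=-1, (1|3)=+1; (−1)^{0·-2·1}·(-1)^-2·(+1)^0 = +1.
v=∞: -12673 < 0 and -303485 < 0  ⇒  (a,b)_∞ = -1.
v=23: a=23^1·(≡13), b=23^1·(≡15) mod 23; (13|23)=+1, (15|23)=-1; (−1)^{1·1·11}·(+1)^1·(-1)^1 = +1.
Ram(-12673, -303485) = {2, 5, 13, 19, 29, ∞}; no ℚ_2-point on the conic.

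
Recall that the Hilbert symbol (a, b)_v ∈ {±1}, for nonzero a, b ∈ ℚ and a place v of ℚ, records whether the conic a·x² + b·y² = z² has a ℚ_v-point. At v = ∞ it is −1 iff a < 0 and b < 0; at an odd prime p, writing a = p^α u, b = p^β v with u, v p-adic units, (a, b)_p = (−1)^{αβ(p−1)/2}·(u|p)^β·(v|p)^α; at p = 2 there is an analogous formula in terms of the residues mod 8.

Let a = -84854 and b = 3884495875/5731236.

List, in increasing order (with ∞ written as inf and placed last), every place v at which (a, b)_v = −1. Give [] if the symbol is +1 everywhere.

[2, 11, 29, 37]

Mod squares: a ≡ -84854, b ≡ 55315. Check v ∈ {∞, 2, 3, 5, 7, 11, 13, 19, 23, 29, 37, 53}.
v=2: v_2(a)=1, v_2(b)=-2; units ≡ 5, 3 (mod 8); ε·ε+αω+βω = 0·1+1·1+-2·1 ≡ 1  ⇒  (a,b)_2 = -1.
v=29: a=29^1·(≡3), b=29^0·(≡8) mod 29; (3|29)=-1, (8|29)=-1; (−1)^{1·0·14}·(-1)^0·(-1)^1 = -1.
v=19: a=19^1·(≡18), b=19^-2·(≡4) mod 19; (18|19)=-1, (4|19)=+1; (−1)^{1·-2·9}·(-1)^-2·(+1)^1 = +1.
v=5: a=5^0·(≡1), b=5^3·(≡2) mod 5; (1|5)=+1, (2|5)=-1; (−1)^{0·3·2}·(+1)^3·(-1)^0 = +1.
v=3: a=3^0·(≡1), b=3^-4·(≡1) mod 3; (1|3)=+1, (1|3)=+1; (−1)^{0·-4·1}·(+1)^-4·(+1)^0 = +1.
v=13: a=13^0·(≡10), b=13^1·(≡12) mod 13; (10|13)=+1, (12|13)=+1; (−1)^{0·1·6}·(+1)^1·(+1)^0 = +1.
v=37: a=37^0·(≡24), b=37^1·(≡17) mod 37; (24|37)=-1, (17|37)=-1; (−1)^{0·1·18}·(-1)^1·(-1)^0 = -1.
v=11: a=11^1·(≡8), b=11^0·(≡8) mod 11; (8|11)=-1, (8|11)=-1; (−1)^{1·0·5}·(-1)^0·(-1)^1 = -1.
v=53: a=53^0·(≡52), b=53^2·(≡17) mod 53; (52|53)=+1, (17|53)=+1; (−1)^{0·2·26}·(+1)^2·(+1)^0 = +1.
v=7: a=7^1·(≡2), b=7^-2·(≡1) mod 7; (2|7)=+1, (1|7)=+1; (−1)^{1·-2·3}·(+1)^-2·(+1)^1 = +1.
v=∞: -84854 < 0 and 55315 > 0  ⇒  (a,b)_∞ = +1.
v=23: a=23^0·(≡16), b=23^1·(≡8) mod 23; (16|23)=+1, (8|23)=+1; (−1)^{0·1·11}·(+1)^1·(+1)^0 = +1.
Ram(-84854, 55315) = {2, 11, 29, 37}; no ℚ_2-point on the conic.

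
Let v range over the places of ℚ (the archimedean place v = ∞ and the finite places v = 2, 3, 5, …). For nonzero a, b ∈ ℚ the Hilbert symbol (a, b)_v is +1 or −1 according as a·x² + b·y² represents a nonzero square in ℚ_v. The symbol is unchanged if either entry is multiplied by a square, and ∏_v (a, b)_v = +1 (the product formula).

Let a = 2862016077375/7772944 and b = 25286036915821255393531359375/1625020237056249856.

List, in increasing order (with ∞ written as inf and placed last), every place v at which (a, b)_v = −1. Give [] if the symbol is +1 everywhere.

Mod squares: a ≡ 4255, b ≡ 7. Check v ∈ {∞, 2, 3, 5, 7, 13, 17, 19, 23, 37, 41}.
v=23: a=23^1·(≡6), b=23^2·(≡20) mod 23; (6|23)=+1, (20|23)=-1; (−1)^{1·2·11}·(+1)^2·(-1)^1 = -1.
v=37: a=37^1·(≡36), b=37^2·(≡7) mod 37; (36|37)=+1, (7|37)=+1; (−1)^{1·2·18}·(+1)^2·(+1)^1 = +1.
v=5: a=5^3·(≡1), b=5^6·(≡2) mod 5; (1|5)=+1, (2|5)=-1; (−1)^{3·6·2}·(+1)^6·(-1)^3 = -1.
v=3: a=3^2·(≡1), b=3^6·(≡1) mod 3; (1|3)=+1, (1|3)=+1; (−1)^{2·6·1}·(+1)^6·(+1)^2 = +1.
v=19: a=19^2·(≡8), b=19^4·(≡4) mod 19; (8|19)=-1, (4|19)=+1; (−1)^{2·4·9}·(-1)^4·(+1)^2 = +1.
v=41: a=41^-2·(≡37), b=41^-6·(≡12) mod 41; (37|41)=+1, (12|41)=-1; (−1)^{-2·-6·20}·(+1)^-6·(-1)^-2 = +1.
v=17: a=17^-2·(≡12), b=17^-4·(≡6) mod 17; (12|17)=-1, (6|17)=-1; (−1)^{-2·-4·8}·(-1)^-4·(-1)^-2 = +1.
v=∞: 4255 > 0 and 7 > 0  ⇒  (a,b)_∞ = +1.
v=2: v_2(a)=-4, v_2(b)=-12; units ≡ 7, 7 (mod 8); ε·ε+αω+βω = 1·1+-4·0+-12·0 ≡ 1  ⇒  (a,b)_2 = -1.
v=7: a=7^2·(≡6), b=7^7·(≡1) mod 7; (6|7)=-1, (1|7)=+1; (−1)^{2·7·3}·(-1)^7·(+1)^2 = -1.
v=13: a=13^2·(≡4), b=13^4·(≡8) mod 13; (4|13)=+1, (8|13)=-1; (−1)^{2·4·6}·(+1)^4·(-1)^2 = +1.
|Ram(4255, 7)| = 4, even; anisotropic at {2, 5, 7, 23}.

[2, 5, 7, 23]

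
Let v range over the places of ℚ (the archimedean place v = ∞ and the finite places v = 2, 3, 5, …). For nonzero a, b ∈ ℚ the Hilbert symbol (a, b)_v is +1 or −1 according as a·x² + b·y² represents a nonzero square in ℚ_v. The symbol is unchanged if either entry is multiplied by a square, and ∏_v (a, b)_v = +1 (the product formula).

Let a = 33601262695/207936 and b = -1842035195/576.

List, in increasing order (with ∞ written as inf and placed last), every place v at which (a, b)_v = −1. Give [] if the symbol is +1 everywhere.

[11, 37]

(a, b) ≡ (26455, -767195) mod (ℚ^×)²; places V = {2, 3, 5, 7, 11, 13, 19, 23, 29, 37, ∞}.
(a,b)_3: α=-2, u≡1; β=-2, v≡1 (mod 3); (1|3)=+1, (1|3)=+1; sign (−1)^0·+1^-2·+1^-2 = +1.
(a,b)_23: α=2, u≡10; β=0, v≡6 (mod 23); (10|23)=-1, (6|23)=+1; sign (−1)^0·-1^0·+1^2 = +1.
(a,b)_29: α=0, u≡9; β=1, v≡4 (mod 29); (9|29)=+1, (4|29)=+1; sign (−1)^0·+1^1·+1^0 = +1.
(a,b)_7: α=4, u≡1; β=4, v≡6 (mod 7); (1|7)=+1, (6|7)=-1; sign (−1)^0·+1^4·-1^4 = +1.
(a,b)_19: α=-2, u≡4; β=0, v≡7 (mod 19); (4|19)=+1, (7|19)=+1; sign (−1)^0·+1^0·+1^-2 = +1.
(a,b)_37: α=1, u≡21; β=1, v≡24 (mod 37); (21|37)=+1, (24|37)=-1; sign (−1)^0·+1^1·-1^1 = -1.
(a,b)_5: α=1, u≡4; β=1, v≡1 (mod 5); (4|5)=+1, (1|5)=+1; sign (−1)^0·+1^1·+1^1 = +1.
(a,b)_13: α=1, u≡8; β=1, v≡8 (mod 13); (8|13)=-1, (8|13)=-1; sign (−1)^0·-1^1·-1^1 = +1.
(a,b)_2: α=-6, β=-6; u≡7, v≡5 (mod 8); ε(u)ε(v)=1·0, αω(v)=-6·1, βω(u)=-6·0; sum ≡ 0  ⇒  +1.
(a,b)_∞: sgn(26455)=+, sgn(-767195)=−, so +1.
(a,b)_11: α=1, u≡7; β=1, v≡10 (mod 11); (7|11)=-1, (10|11)=-1; sign (−1)^1·-1^1·-1^1 = -1.
Ram(26455, -767195) = {11, 37}; no ℚ_11-point on the conic.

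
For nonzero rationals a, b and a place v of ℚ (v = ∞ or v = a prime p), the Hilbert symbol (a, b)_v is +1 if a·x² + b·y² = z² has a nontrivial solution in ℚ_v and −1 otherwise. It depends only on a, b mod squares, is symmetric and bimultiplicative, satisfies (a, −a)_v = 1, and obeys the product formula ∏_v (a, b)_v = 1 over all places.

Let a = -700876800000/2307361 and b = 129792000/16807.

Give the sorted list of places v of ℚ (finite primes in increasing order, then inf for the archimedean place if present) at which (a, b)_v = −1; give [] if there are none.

[2, 5]

Mod squares: a ≡ -5, b ≡ 210. Check v ∈ {∞, 2, 3, 5, 7, 13, 31}.
v=7: a=7^-4·(≡4), b=7^-5·(≡2) mod 7; (4|7)=+1, (2|7)=+1; (−1)^{-4·-5·3}·(+1)^-5·(+1)^-4 = +1.
v=5: a=5^5·(≡4), b=5^3·(≡3) mod 5; (4|5)=+1, (3|5)=-1; (−1)^{5·3·2}·(+1)^3·(-1)^5 = -1.
v=31: a=31^-2·(≡26), b=31^0·(≡23) mod 31; (26|31)=-1, (23|31)=-1; (−1)^{-2·0·15}·(-1)^0·(-1)^-2 = +1.
v=∞: -5 < 0 and 210 > 0  ⇒  (a,b)_∞ = +1.
v=3: a=3^4·(≡1), b=3^1·(≡1) mod 3; (1|3)=+1, (1|3)=+1; (−1)^{4·1·1}·(+1)^1·(+1)^4 = +1.
v=2: v_2(a)=14, v_2(b)=11; units ≡ 3, 1 (mod 8); ε·ε+αω+βω = 1·0+14·0+11·1 ≡ 1  ⇒  (a,b)_2 = -1.
v=13: a=13^2·(≡11), b=13^2·(≡7) mod 13; (11|13)=-1, (7|13)=-1; (−1)^{2·2·6}·(-1)^2·(-1)^2 = +1.
(-5, 210 / ℚ) ramifies at {2, 5}: a division algebra.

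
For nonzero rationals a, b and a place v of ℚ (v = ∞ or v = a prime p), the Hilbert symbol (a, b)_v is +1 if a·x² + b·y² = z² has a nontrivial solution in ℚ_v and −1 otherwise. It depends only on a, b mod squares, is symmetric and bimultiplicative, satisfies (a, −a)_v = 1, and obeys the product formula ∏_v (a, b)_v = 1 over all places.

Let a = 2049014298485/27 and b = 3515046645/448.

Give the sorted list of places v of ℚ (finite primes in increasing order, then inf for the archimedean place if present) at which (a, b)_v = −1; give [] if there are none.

Mod squares: a ≡ 33495, b ≡ 14637315. Check v ∈ {∞, 2, 3, 5, 7, 11, 19, 23, 29, 31, 41}.
v=7: a=7^1·(≡4), b=7^-1·(≡5) mod 7; (4|7)=+1, (5|7)=-1; (−1)^{1·-1·3}·(+1)^-1·(-1)^1 = +1.
v=31: a=31^2·(≡12), b=31^0·(≡1) mod 31; (12|31)=-1, (1|31)=+1; (−1)^{2·0·15}·(-1)^0·(+1)^2 = +1.
v=3: a=3^-3·(≡2), b=3^1·(≡1) mod 3; (2|3)=-1, (1|3)=+1; (−1)^{-3·1·1}·(-1)^1·(+1)^-3 = +1.
v=23: a=23^2·(≡7), b=23^1·(≡16) mod 23; (7|23)=-1, (16|23)=+1; (−1)^{2·1·11}·(-1)^1·(+1)^2 = -1.
v=29: a=29^1·(≡23), b=29^1·(≡17) mod 29; (23|29)=+1, (17|29)=-1; (−1)^{1·1·14}·(+1)^1·(-1)^1 = -1.
v=41: a=41^0·(≡4), b=41^2·(≡26) mod 41; (4|41)=+1, (26|41)=-1; (−1)^{0·2·20}·(+1)^2·(-1)^0 = +1.
v=∞: 33495 > 0 and 14637315 > 0  ⇒  (a,b)_∞ = +1.
v=19: a=19^2·(≡17), b=19^1·(≡4) mod 19; (17|19)=+1, (4|19)=+1; (−1)^{2·1·9}·(+1)^1·(+1)^2 = +1.
v=5: a=5^1·(≡1), b=5^1·(≡3) mod 5; (1|5)=+1, (3|5)=-1; (−1)^{1·1·2}·(+1)^1·(-1)^1 = -1.
v=11: a=11^1·(≡4), b=11^1·(≡10) mod 11; (4|11)=+1, (10|11)=-1; (−1)^{1·1·5}·(+1)^1·(-1)^1 = +1.
v=2: v_2(a)=0, v_2(b)=-6; units ≡ 7, 3 (mod 8); ε·ε+αω+βω = 1·1+0·1+-6·0 ≡ 1  ⇒  (a,b)_2 = -1.
|Ram(33495, 14637315)| = 4, even; anisotropic at {2, 5, 23, 29}.

[2, 5, 23, 29]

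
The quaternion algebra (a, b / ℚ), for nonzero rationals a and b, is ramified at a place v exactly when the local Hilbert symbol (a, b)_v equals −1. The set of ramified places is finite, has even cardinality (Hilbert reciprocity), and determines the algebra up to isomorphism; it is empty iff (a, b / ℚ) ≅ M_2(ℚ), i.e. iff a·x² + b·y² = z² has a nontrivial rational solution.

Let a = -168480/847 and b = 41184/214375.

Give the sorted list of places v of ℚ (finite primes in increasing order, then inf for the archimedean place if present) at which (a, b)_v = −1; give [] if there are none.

[5, 7]

Mod squares: a ≡ -910, b ≡ 2002. Check v ∈ {∞, 2, 3, 5, 7, 11, 13}.
v=∞: -910 < 0 and 2002 > 0  ⇒  (a,b)_∞ = +1.
v=3: a=3^4·(≡2), b=3^2·(≡1) mod 3; (2|3)=-1, (1|3)=+1; (−1)^{4·2·1}·(-1)^2·(+1)^4 = +1.
v=7: a=7^-1·(≡5), b=7^-3·(≡5) mod 7; (5|7)=-1, (5|7)=-1; (−1)^{-1·-3·3}·(-1)^-3·(-1)^-1 = -1.
v=13: a=13^1·(≡7), b=13^1·(≡7) mod 13; (7|13)=-1, (7|13)=-1; (−1)^{1·1·6}·(-1)^1·(-1)^1 = +1.
v=5: a=5^1·(≡2), b=5^-4·(≡3) mod 5; (2|5)=-1, (3|5)=-1; (−1)^{1·-4·2}·(-1)^-4·(-1)^1 = -1.
v=11: a=11^-2·(≡1), b=11^1·(≡10) mod 11; (1|11)=+1, (10|11)=-1; (−1)^{-2·1·5}·(+1)^1·(-1)^-2 = +1.
v=2: v_2(a)=5, v_2(b)=5; units ≡ 1, 1 (mod 8); ε·ε+αω+βω = 0·0+5·0+5·0 ≡ 0  ⇒  (a,b)_2 = +1.
(-910, 2002 / ℚ) ramifies at {5, 7}: a division algebra.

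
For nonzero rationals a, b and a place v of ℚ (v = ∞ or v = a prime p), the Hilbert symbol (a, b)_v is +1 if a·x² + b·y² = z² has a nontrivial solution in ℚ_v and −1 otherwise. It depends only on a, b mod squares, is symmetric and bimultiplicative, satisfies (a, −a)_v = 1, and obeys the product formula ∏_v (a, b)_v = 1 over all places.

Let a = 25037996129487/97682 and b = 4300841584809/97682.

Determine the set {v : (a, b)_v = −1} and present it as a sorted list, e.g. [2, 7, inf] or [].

Mod squares: a ≡ 9614, b ≡ 418. Check v ∈ {∞, 2, 3, 7, 11, 13, 17, 19, 23}.
v=3: a=3^16·(≡2), b=3^8·(≡1) mod 3; (2|3)=-1, (1|3)=+1; (−1)^{16·8·1}·(-1)^8·(+1)^16 = +1.
v=2: v_2(a)=-1, v_2(b)=-1; units ≡ 7, 1 (mod 8); ε·ε+αω+βω = 1·0+-1·0+-1·0 ≡ 0  ⇒  (a,b)_2 = +1.
v=17: a=17^-2·(≡4), b=17^-2·(≡14) mod 17; (4|17)=+1, (14|17)=-1; (−1)^{-2·-2·8}·(+1)^-2·(-1)^-2 = +1.
v=13: a=13^-2·(≡7), b=13^-2·(≡7) mod 13; (7|13)=-1, (7|13)=-1; (−1)^{-2·-2·6}·(-1)^-2·(-1)^-2 = +1.
v=7: a=7^0·(≡3), b=7^2·(≡3) mod 7; (3|7)=-1, (3|7)=-1; (−1)^{0·2·3}·(-1)^2·(-1)^0 = +1.
v=11: a=11^3·(≡1), b=11^3·(≡1) mod 11; (1|11)=+1, (1|11)=+1; (−1)^{3·3·5}·(+1)^3·(+1)^3 = -1.
v=23: a=23^1·(≡18), b=23^2·(≡9) mod 23; (18|23)=+1, (9|23)=+1; (−1)^{1·2·11}·(+1)^2·(+1)^1 = +1.
v=∞: 9614 > 0 and 418 > 0  ⇒  (a,b)_∞ = +1.
v=19: a=19^1·(≡10), b=19^1·(≡10) mod 19; (10|19)=-1, (10|19)=-1; (−1)^{1·1·9}·(-1)^1·(-1)^1 = -1.
(9614, 418 / ℚ) ramifies at {11, 19}: a division algebra.

[11, 19]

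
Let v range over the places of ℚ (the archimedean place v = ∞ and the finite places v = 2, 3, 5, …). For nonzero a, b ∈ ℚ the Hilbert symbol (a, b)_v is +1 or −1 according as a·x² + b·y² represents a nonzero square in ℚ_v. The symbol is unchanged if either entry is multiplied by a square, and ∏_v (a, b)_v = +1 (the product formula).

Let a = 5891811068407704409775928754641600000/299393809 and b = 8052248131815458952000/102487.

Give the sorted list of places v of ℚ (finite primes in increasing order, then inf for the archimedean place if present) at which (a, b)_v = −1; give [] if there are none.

(a, b) ≡ (190, 638435) mod (ℚ^×)²; places V = {2, 3, 5, 7, 11, 13, 17, 19, 29, 37, ∞}.
(a,b)_17: α=2, u≡14; β=1, v≡16 (mod 17); (14|17)=-1, (16|17)=+1; sign (−1)^0·-1^1·+1^2 = -1.
(a,b)_5: α=5, u≡3; β=3, v≡3 (mod 5); (3|5)=-1, (3|5)=-1; sign (−1)^0·-1^3·-1^5 = +1.
(a,b)_19: α=15, u≡3; β=10, v≡9 (mod 19); (3|19)=-1, (9|19)=+1; sign (−1)^0·-1^10·+1^15 = +1.
(a,b)_∞: sgn(190)=+, sgn(638435)=+, so +1.
(a,b)_3: α=6, u≡1; β=2, v≡2 (mod 3); (1|3)=+1, (2|3)=-1; sign (−1)^0·+1^2·-1^6 = +1.
(a,b)_29: α=2, u≡6; β=1, v≡1 (mod 29); (6|29)=+1, (1|29)=+1; sign (−1)^0·+1^1·+1^2 = +1.
(a,b)_13: α=-2, u≡6; β=0, v≡6 (mod 13); (6|13)=-1, (6|13)=-1; sign (−1)^0·-1^0·-1^-2 = +1.
(a,b)_11: α=-6, u≡9; β=-4, v≡10 (mod 11); (9|11)=+1, (10|11)=-1; sign (−1)^0·+1^-4·-1^-6 = +1.
(a,b)_2: α=9, β=6; u≡7, v≡3 (mod 8); ε(u)ε(v)=1·1, αω(v)=9·1, βω(u)=6·0; sum ≡ 0  ⇒  +1.
(a,b)_37: α=2, u≡13; β=1, v≡24 (mod 37); (13|37)=-1, (24|37)=-1; sign (−1)^0·-1^1·-1^2 = -1.
(a,b)_7: α=0, u≡4; β=-1, v≡1 (mod 7); (4|7)=+1, (1|7)=+1; sign (−1)^0·+1^-1·+1^0 = +1.
(190, 638435 / ℚ) ramifies at {17, 37}: a division algebra.

[17, 37]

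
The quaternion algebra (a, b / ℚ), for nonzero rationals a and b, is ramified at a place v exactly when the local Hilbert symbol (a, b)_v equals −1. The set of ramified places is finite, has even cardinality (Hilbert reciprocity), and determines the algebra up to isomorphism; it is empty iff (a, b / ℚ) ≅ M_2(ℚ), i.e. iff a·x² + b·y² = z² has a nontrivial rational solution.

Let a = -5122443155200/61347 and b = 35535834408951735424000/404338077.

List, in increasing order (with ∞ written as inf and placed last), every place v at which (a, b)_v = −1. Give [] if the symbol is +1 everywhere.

[7, 13]

(a, b) ≡ (-21, 1105) mod (ℚ^×)²; places V = {2, 3, 5, 7, 11, 13, 17, 19, 37, ∞}.
(a,b)_∞: sgn(-21)=−, sgn(1105)=+, so +1.
(a,b)_11: α=-2, u≡3; β=-2, v≡3 (mod 11); (3|11)=+1, (3|11)=+1; sign (−1)^0·+1^-2·+1^-2 = +1.
(a,b)_37: α=2, u≡10; β=4, v≡22 (mod 37); (10|37)=+1, (22|37)=-1; sign (−1)^0·+1^4·-1^2 = +1.
(a,b)_2: α=8, β=10; u≡3, v≡1 (mod 8); ε(u)ε(v)=1·0, αω(v)=8·0, βω(u)=10·1; sum ≡ 0  ⇒  +1.
(a,b)_3: α=-1, u≡2; β=-2, v≡1 (mod 3); (2|3)=-1, (1|3)=+1; sign (−1)^0·-1^-2·+1^-1 = +1.
(a,b)_17: α=4, u≡16; β=7, v≡11 (mod 17); (16|17)=+1, (11|17)=-1; sign (−1)^0·+1^7·-1^4 = +1.
(a,b)_13: α=-2, u≡7; β=-5, v≡11 (mod 13); (7|13)=-1, (11|13)=-1; sign (−1)^0·-1^-5·-1^-2 = -1.
(a,b)_7: α=1, u≡4; β=0, v≡5 (mod 7); (4|7)=+1, (5|7)=-1; sign (−1)^0·+1^0·-1^1 = -1.
(a,b)_19: α=0, u≡11; β=2, v≡10 (mod 19); (11|19)=+1, (10|19)=-1; sign (−1)^0·+1^2·-1^0 = +1.
(a,b)_5: α=2, u≡1; β=3, v≡1 (mod 5); (1|5)=+1, (1|5)=+1; sign (−1)^0·+1^3·+1^2 = +1.
Ram(-21, 1105) = {7, 13}; no ℚ_7-point on the conic.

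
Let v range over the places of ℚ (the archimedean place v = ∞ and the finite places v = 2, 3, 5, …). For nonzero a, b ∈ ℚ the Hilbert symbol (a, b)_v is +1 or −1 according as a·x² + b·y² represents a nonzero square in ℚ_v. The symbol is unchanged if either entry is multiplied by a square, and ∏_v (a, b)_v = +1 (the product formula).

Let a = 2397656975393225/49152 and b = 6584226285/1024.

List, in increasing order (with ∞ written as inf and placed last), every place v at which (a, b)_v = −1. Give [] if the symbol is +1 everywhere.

[5, 13]

(a, b) ≡ (123, 55965) mod (ℚ^×)²; places V = {2, 3, 5, 7, 13, 41, ∞}.
(a,b)_5: α=2, u≡2; β=1, v≡3 (mod 5); (2|5)=-1, (3|5)=-1; sign (−1)^0·-1^1·-1^2 = -1.
(a,b)_41: α=1, u≡38; β=1, v≡6 (mod 41); (38|41)=-1, (6|41)=-1; sign (−1)^0·-1^1·-1^1 = +1.
(a,b)_13: α=2, u≡2; β=1, v≡5 (mod 13); (2|13)=-1, (5|13)=-1; sign (−1)^0·-1^1·-1^2 = -1.
(a,b)_∞: sgn(123)=+, sgn(55965)=+, so +1.
(a,b)_3: α=-1, u≡2; β=1, v≡1 (mod 3); (2|3)=-1, (1|3)=+1; sign (−1)^1·-1^1·+1^-1 = +1.
(a,b)_7: α=12, u≡2; β=7, v≡4 (mod 7); (2|7)=+1, (4|7)=+1; sign (−1)^0·+1^7·+1^12 = +1.
(a,b)_2: α=-14, β=-10; u≡3, v≡5 (mod 8); ε(u)ε(v)=1·0, αω(v)=-14·1, βω(u)=-10·1; sum ≡ 0  ⇒  +1.
(123, 55965 / ℚ) ramifies at {5, 13}: a division algebra.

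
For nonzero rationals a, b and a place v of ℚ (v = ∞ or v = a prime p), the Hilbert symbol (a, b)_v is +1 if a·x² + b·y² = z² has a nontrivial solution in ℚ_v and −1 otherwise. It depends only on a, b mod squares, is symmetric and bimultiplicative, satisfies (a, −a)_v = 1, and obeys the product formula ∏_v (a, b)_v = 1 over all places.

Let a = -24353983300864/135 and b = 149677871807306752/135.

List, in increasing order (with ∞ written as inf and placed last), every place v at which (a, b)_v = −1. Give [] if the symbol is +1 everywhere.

Mod squares: a ≡ -1604715, b ≡ 105. Check v ∈ {∞, 2, 3, 5, 7, 13, 17, 23, 29, 31, 41}.
v=5: a=5^-1·(≡3), b=5^-1·(≡1) mod 5; (3|5)=-1, (1|5)=+1; (−1)^{-1·-1·2}·(-1)^-1·(+1)^-1 = -1.
v=7: a=7^1·(≡5), b=7^1·(≡2) mod 7; (5|7)=-1, (2|7)=+1; (−1)^{1·1·3}·(-1)^1·(+1)^1 = +1.
v=3: a=3^-3·(≡1), b=3^-3·(≡2) mod 3; (1|3)=+1, (2|3)=-1; (−1)^{-3·-3·1}·(+1)^-3·(-1)^-3 = +1.
v=∞: -1604715 < 0 and 105 > 0  ⇒  (a,b)_∞ = +1.
v=31: a=31^1·(≡25), b=31^2·(≡11) mod 31; (25|31)=+1, (11|31)=-1; (−1)^{1·2·15}·(+1)^2·(-1)^1 = -1.
v=23: a=23^2·(≡16), b=23^2·(≡13) mod 23; (16|23)=+1, (13|23)=+1; (−1)^{2·2·11}·(+1)^2·(+1)^2 = +1.
v=17: a=17^1·(≡5), b=17^2·(≡3) mod 17; (5|17)=-1, (3|17)=-1; (−1)^{1·2·8}·(-1)^2·(-1)^1 = -1.
v=13: a=13^0·(≡6), b=13^2·(≡4) mod 13; (6|13)=-1, (4|13)=+1; (−1)^{0·2·6}·(-1)^2·(+1)^0 = +1.
v=2: v_2(a)=8, v_2(b)=10; units ≡ 5, 1 (mod 8); ε·ε+αω+βω = 0·0+8·0+10·1 ≡ 0  ⇒  (a,b)_2 = +1.
v=41: a=41^2·(≡40), b=41^0·(≡5) mod 41; (40|41)=+1, (5|41)=+1; (−1)^{2·0·20}·(+1)^0·(+1)^2 = +1.
v=29: a=29^1·(≡21), b=29^2·(≡17) mod 29; (21|29)=-1, (17|29)=-1; (−1)^{1·2·14}·(-1)^2·(-1)^1 = -1.
(-1604715, 105 / ℚ) ramifies at {5, 17, 29, 31}: a division algebra.

[5, 17, 29, 31]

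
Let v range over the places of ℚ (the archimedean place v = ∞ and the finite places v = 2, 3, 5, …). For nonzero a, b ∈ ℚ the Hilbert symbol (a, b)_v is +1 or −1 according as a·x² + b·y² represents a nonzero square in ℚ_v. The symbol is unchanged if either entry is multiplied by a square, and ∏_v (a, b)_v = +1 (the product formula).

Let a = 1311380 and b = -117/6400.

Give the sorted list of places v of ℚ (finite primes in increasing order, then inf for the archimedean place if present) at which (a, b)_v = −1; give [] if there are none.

[5, 13]

(a, b) ≡ (327845, -13) mod (ℚ^×)²; places V = {2, 3, 5, 7, 13, 17, 19, 29, ∞}.
(a,b)_2: α=2, β=-8; u≡5, v≡3 (mod 8); ε(u)ε(v)=0·1, αω(v)=2·1, βω(u)=-8·1; sum ≡ 0  ⇒  +1.
(a,b)_13: α=0, u≡5; β=1, v≡1 (mod 13); (5|13)=-1, (1|13)=+1; sign (−1)^0·-1^1·+1^0 = -1.
(a,b)_5: α=1, u≡1; β=-2, v≡3 (mod 5); (1|5)=+1, (3|5)=-1; sign (−1)^0·+1^-2·-1^1 = -1.
(a,b)_29: α=1, u≡9; β=0, v≡13 (mod 29); (9|29)=+1, (13|29)=+1; sign (−1)^0·+1^0·+1^1 = +1.
(a,b)_3: α=0, u≡2; β=2, v≡2 (mod 3); (2|3)=-1, (2|3)=-1; sign (−1)^0·-1^2·-1^0 = +1.
(a,b)_17: α=1, u≡11; β=0, v≡13 (mod 17); (11|17)=-1, (13|17)=+1; sign (−1)^0·-1^0·+1^1 = +1.
(a,b)_∞: sgn(327845)=+, sgn(-13)=−, so +1.
(a,b)_19: α=1, u≡12; β=0, v≡1 (mod 19); (12|19)=-1, (1|19)=+1; sign (−1)^0·-1^0·+1^1 = +1.
(a,b)_7: α=1, u≡6; β=0, v≡1 (mod 7); (6|7)=-1, (1|7)=+1; sign (−1)^0·-1^0·+1^1 = +1.
Ram(327845, -13) = {5, 13}; no ℚ_5-point on the conic.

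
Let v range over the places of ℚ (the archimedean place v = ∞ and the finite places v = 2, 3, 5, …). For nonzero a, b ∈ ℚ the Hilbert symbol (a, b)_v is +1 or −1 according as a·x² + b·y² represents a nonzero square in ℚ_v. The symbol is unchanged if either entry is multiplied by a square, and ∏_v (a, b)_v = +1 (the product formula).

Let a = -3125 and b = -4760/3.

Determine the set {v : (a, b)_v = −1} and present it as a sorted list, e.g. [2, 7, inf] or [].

[17, inf]

Mod squares: a ≡ -5, b ≡ -3570. Check v ∈ {∞, 2, 3, 5, 7, 17}.
v=∞: -5 < 0 and -3570 < 0  ⇒  (a,b)_∞ = -1.
v=3: a=3^0·(≡1), b=3^-1·(≡1) mod 3; (1|3)=+1, (1|3)=+1; (−1)^{0·-1·1}·(+1)^-1·(+1)^0 = +1.
v=17: a=17^0·(≡3), b=17^1·(≡3) mod 17; (3|17)=-1, (3|17)=-1; (−1)^{0·1·8}·(-1)^1·(-1)^0 = -1.
v=5: a=5^5·(≡4), b=5^1·(≡1) mod 5; (4|5)=+1, (1|5)=+1; (−1)^{5·1·2}·(+1)^1·(+1)^5 = +1.
v=7: a=7^0·(≡4), b=7^1·(≡2) mod 7; (4|7)=+1, (2|7)=+1; (−1)^{0·1·3}·(+1)^1·(+1)^0 = +1.
v=2: v_2(a)=0, v_2(b)=3; units ≡ 3, 7 (mod 8); ε·ε+αω+βω = 1·1+0·0+3·1 ≡ 0  ⇒  (a,b)_2 = +1.
|Ram(-5, -3570)| = 2, even; anisotropic at {17, ∞}.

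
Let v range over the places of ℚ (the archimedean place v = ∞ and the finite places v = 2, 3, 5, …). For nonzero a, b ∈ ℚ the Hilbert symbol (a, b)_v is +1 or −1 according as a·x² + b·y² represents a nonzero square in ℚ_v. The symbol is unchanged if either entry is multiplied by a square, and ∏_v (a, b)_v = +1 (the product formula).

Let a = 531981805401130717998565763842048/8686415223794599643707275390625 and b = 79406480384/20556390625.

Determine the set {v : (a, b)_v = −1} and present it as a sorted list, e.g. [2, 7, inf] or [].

[2, 17, 29, 41]

(a, b) ≡ (222343, 13079) mod (ℚ^×)²; places V = {2, 5, 7, 11, 17, 29, 31, 37, 41, ∞}.
(a,b)_17: α=1, u≡6; β=0, v≡12 (mod 17); (6|17)=-1, (12|17)=-1; sign (−1)^0·-1^0·-1^1 = -1.
(a,b)_31: α=-6, u≡6; β=-2, v≡20 (mod 31); (6|31)=-1, (20|31)=+1; sign (−1)^0·-1^-2·+1^-6 = +1.
(a,b)_7: α=6, u≡2; β=2, v≡5 (mod 7); (2|7)=+1, (5|7)=-1; sign (−1)^0·+1^2·-1^6 = +1.
(a,b)_11: α=9, u≡7; β=3, v≡5 (mod 11); (7|11)=-1, (5|11)=+1; sign (−1)^1·-1^3·+1^9 = +1.
(a,b)_29: α=3, u≡2; β=1, v≡16 (mod 29); (2|29)=-1, (16|29)=+1; sign (−1)^0·-1^1·+1^3 = -1.
(a,b)_37: α=-6, u≡10; β=-2, v≡22 (mod 37); (10|37)=+1, (22|37)=-1; sign (−1)^0·+1^-2·-1^-6 = +1.
(a,b)_∞: sgn(222343)=+, sgn(13079)=+, so +1.
(a,b)_5: α=-18, u≡2; β=-6, v≡1 (mod 5); (2|5)=-1, (1|5)=+1; sign (−1)^0·-1^-6·+1^-18 = +1.
(a,b)_41: α=3, u≡38; β=1, v≡5 (mod 41); (38|41)=-1, (5|41)=+1; sign (−1)^0·-1^1·+1^3 = -1.
(a,b)_2: α=26, β=10; u≡7, v≡7 (mod 8); ε(u)ε(v)=1·1, αω(v)=26·0, βω(u)=10·0; sum ≡ 1  ⇒  -1.
Ram(222343, 13079) = {2, 17, 29, 41}; no ℚ_2-point on the conic.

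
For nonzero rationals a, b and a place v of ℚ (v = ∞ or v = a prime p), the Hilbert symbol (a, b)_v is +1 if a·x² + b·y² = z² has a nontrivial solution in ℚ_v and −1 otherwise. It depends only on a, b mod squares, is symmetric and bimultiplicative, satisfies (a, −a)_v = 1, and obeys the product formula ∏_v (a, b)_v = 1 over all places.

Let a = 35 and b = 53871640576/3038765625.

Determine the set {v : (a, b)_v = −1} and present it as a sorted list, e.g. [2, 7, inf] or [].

(a, b) ≡ (35, 19) mod (ℚ^×)²; places V = {2, 3, 5, 7, 13, 19, ∞}.
(a,b)_7: α=1, u≡5; β=-4, v≡3 (mod 7); (5|7)=-1, (3|7)=-1; sign (−1)^0·-1^-4·-1^1 = -1.
(a,b)_3: α=0, u≡2; β=-4, v≡1 (mod 3); (2|3)=-1, (1|3)=+1; sign (−1)^0·-1^-4·+1^0 = +1.
(a,b)_5: α=1, u≡2; β=-6, v≡1 (mod 5); (2|5)=-1, (1|5)=+1; sign (−1)^0·-1^-6·+1^1 = +1.
(a,b)_19: α=0, u≡16; β=1, v≡7 (mod 19); (16|19)=+1, (7|19)=+1; sign (−1)^0·+1^1·+1^0 = +1.
(a,b)_2: α=0, β=24; u≡3, v≡3 (mod 8); ε(u)ε(v)=1·1, αω(v)=0·1, βω(u)=24·1; sum ≡ 1  ⇒  -1.
(a,b)_∞: sgn(35)=+, sgn(19)=+, so +1.
(a,b)_13: α=0, u≡9; β=2, v≡7 (mod 13); (9|13)=+1, (7|13)=-1; sign (−1)^0·+1^2·-1^0 = +1.
Ram(35, 19) = {2, 7}; no ℚ_2-point on the conic.

[2, 7]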